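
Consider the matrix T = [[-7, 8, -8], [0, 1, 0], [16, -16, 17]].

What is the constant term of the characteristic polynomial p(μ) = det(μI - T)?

-9

p(0) = det(0·I − T) = det(−T) = (−1)^3·det(T).
det(T) = 9, so p(0) = -9.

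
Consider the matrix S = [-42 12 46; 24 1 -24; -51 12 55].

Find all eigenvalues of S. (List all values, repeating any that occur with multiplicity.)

The characteristic polynomial is p(λ) = det(λI - S).
Expanding along the first row, p(λ) = λ^3 - 14λ^2 + 49λ - 36.
Rational-root test: λ = 1 gives p(1) = 0.
Dividing by (λ - 1) leaves λ^2 - 13λ + 36.
The quadratic factors as (λ - 4)·(λ - 9).
Eigenvalues: 1, 4, 9.

1, 4, 9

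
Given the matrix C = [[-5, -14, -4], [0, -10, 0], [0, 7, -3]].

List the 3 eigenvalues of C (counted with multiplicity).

The characteristic polynomial is p(λ) = det(λI - C).
Expanding the 3×3 determinant: p(λ) = λ^3 + 18λ^2 + 95λ + 150.
Rational-root test: λ = -3 gives p(-3) = 0.
Dividing by (λ + 3) leaves λ^2 + 15λ + 50.
The quadratic factors as (λ + 10)·(λ + 5).
Eigenvalues: -10, -5, -3.

-10, -5, -3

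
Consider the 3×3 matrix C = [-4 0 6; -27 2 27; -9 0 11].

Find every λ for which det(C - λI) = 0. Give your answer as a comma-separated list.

Set up det(rI - C) = 0.
Expanding along the first row, p(r) = r^3 - 9r^2 + 24r - 20.
Since p(2) = 0, r = 2 is a root.
Factor out (r - 2): p(r) = (r - 2)·(r^2 - 7r + 10).
The quadratic factors as (r - 2)·(r - 5).
Eigenvalues: 2, 2, 5.

2, 2, 5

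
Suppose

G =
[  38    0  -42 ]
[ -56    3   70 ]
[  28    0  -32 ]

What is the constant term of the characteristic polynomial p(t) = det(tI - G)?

p(0) = det(0·I − G) = det(−G) = (−1)^3·det(G).
det(G) = -120, so p(0) = 120.

120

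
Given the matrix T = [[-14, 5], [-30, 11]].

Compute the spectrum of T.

det(T - λI) = (-14 - λ)(11 - λ) - (5)·(-30) = λ^2 + 3λ - 4.
This factors as (λ + 4)·(λ - 1) = 0.
Eigenvalues: -4, 1.

-4, 1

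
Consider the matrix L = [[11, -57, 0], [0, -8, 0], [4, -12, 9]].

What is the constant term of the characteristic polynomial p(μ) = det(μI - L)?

p(0) = det(0·I − L) = det(−L) = (−1)^3·det(L).
det(L) = -792, so p(0) = 792.

792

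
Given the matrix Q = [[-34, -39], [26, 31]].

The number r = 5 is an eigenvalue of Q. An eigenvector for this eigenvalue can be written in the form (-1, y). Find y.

We need (Q - 5I)v = 0.
Q - 5I = [[-39, -39], [26, 26]].
Row 1: (-39)·-1 + (-39)·y = 0
Row 2: (26)·-1 + (26)·y = 0
Solving gives y = 1.
Check: Q·(-1, 1) = (-5, 5) = 5·(-1, 1).

1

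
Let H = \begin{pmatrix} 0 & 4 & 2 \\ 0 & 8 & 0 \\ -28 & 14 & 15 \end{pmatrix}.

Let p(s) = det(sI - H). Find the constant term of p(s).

-448

p(s) = s^3 - 23s^2 + 176s - 448.
The constant term is -448.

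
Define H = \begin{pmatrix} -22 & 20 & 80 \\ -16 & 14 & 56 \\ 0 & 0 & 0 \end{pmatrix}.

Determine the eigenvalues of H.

-6, -2, 0

The characteristic polynomial is p(μ) = det(μI - H).
Expanding the 3×3 determinant: p(μ) = μ^3 + 8μ^2 + 12μ.
Try μ = 0: p(0) = 0, so 0 is a root.
Dividing by μ leaves μ^2 + 8μ + 12.
The quadratic factors as (μ + 6)·(μ + 2).
Eigenvalues: -6, -2, 0.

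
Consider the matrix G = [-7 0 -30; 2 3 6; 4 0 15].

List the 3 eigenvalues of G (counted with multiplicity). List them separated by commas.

3, 3, 5

Compute the characteristic polynomial p(t) = det(tI - G).
Expanding along the first row, p(t) = t^3 - 11t^2 + 39t - 45.
Since p(3) = 0, t = 3 is a root.
Dividing by (t - 3) leaves t^2 - 8t + 15.
The quadratic factors as (t - 3)·(t - 5).
Eigenvalues: 3, 3, 5.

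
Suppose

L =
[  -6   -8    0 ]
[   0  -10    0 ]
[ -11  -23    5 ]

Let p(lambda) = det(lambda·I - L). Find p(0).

-300

p(0) = det(0·I − L) = det(−L) = (−1)^3·det(L).
det(L) = 300, so p(0) = -300.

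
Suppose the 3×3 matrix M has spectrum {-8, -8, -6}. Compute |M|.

det(M) is the product of the eigenvalues: (-8) · (-8) · (-6) = -384.

-384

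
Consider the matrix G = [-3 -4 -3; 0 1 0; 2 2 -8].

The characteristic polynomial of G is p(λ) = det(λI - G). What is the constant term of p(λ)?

-30

p(λ) = λ^3 + 10λ^2 + 19λ - 30.
The constant term is -30.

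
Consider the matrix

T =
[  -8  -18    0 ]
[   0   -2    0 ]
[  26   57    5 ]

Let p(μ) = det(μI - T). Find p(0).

p(0) = det(0·I − T) = det(−T) = (−1)^3·det(T).
det(T) = 80, so p(0) = -80.

-80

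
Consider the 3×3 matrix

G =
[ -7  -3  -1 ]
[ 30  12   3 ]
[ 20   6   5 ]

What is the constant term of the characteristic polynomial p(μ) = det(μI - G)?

p(0) = det(0·I − G) = det(−G) = (−1)^3·det(G).
det(G) = 36, so p(0) = -36.

-36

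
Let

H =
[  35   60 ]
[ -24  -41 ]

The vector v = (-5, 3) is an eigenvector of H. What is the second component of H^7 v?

First find the eigenvalue: Hv = (5, -3) = -1·(-5, 3), so λ = -1.
Then H^7 v = λ^7·v = (-1)^7·(-5, 3) = -1·(-5, 3) = (5, -3).

-3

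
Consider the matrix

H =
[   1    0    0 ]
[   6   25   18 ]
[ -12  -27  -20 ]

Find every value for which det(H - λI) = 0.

Set up det(sI - H) = 0.
Cofactor expansion gives p(s) = s^3 - 6s^2 - 9s + 14.
Since p(-2) = 0, s = -2 is a root.
Factor out (s + 2): p(s) = (s + 2)·(s^2 - 8s + 7).
The quadratic factors as (s - 1)·(s - 7).
Eigenvalues: -2, 1, 7.

-2, 1, 7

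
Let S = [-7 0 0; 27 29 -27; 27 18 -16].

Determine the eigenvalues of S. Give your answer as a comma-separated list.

Set up det(tI - S) = 0.
Expanding along the first row, p(t) = t^3 - 6t^2 - 69t + 154.
Since p(2) = 0, t = 2 is a root.
Factor out (t - 2): p(t) = (t - 2)·(t^2 - 4t - 77).
The quadratic factors as (t + 7)·(t - 11).
Eigenvalues: -7, 2, 11.

-7, 2, 11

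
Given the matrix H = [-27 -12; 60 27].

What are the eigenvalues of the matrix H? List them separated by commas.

-3, 3

det(H - λI) = (-27 - λ)(27 - λ) - (-12)·(60) = λ^2 - 9.
This factors as (λ + 3)·(λ - 3) = 0.
Eigenvalues: -3, 3.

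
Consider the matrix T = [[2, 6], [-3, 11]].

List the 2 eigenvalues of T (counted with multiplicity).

det(T - λI) = (2 - λ)(11 - λ) - (6)·(-3) = λ^2 - 13λ + 40.
This factors as (λ - 5)·(λ - 8) = 0.
Eigenvalues: 5, 8.

5, 8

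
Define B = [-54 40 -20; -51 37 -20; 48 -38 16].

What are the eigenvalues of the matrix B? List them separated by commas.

Set up det(lambda·I - B) = 0.
Cofactor expansion gives p(lambda) = lambda^3 + lambda^2 - 30·lambda - 72.
Since p(-4) = 0, lambda = -4 is a root.
Factor out (lambda + 4): p(lambda) = (lambda + 4)·(lambda^2 - 3·lambda - 18).
The quadratic factors as (lambda + 3)·(lambda - 6).
Eigenvalues: -4, -3, 6.

-4, -3, 6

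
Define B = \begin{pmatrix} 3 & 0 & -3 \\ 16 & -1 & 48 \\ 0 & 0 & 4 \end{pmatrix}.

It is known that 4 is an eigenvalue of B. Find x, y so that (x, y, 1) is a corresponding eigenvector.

-3, 0

We need (B - 4I)v = 0.
B - 4I = [[-1, 0, -3], [16, -5, 48], [0, 0, 0]].
Row 1: (-1)·x + (0)·y + (-3)·1 = 0
Row 2: (16)·x + (-5)·y + (48)·1 = 0
Row 3: (0)·x + (0)·y + (0)·1 = 0
Solving gives x = -3, y = 0.
Check: B·(-3, 0, 1) = (-12, 0, 4) = 4·(-3, 0, 1).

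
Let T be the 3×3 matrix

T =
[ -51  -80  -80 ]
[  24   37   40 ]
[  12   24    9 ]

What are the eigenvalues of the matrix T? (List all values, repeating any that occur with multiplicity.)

Set up det(rI - T) = 0.
Expanding the 3×3 determinant: p(r) = r^3 + 5r^2 - 93r - 297.
Try r = 9: p(9) = 0, so 9 is a root.
Factor out (r - 9): p(r) = (r - 9)·(r^2 + 14r + 33).
The quadratic factors as (r + 11)·(r + 3).
Eigenvalues: -11, -3, 9.

-11, -3, 9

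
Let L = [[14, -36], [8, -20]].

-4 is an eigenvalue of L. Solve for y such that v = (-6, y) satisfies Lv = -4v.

We need (L + 4I)v = 0.
L + 4I = [[18, -36], [8, -16]].
Row 1: (18)·-6 + (-36)·y = 0
Row 2: (8)·-6 + (-16)·y = 0
Solving gives y = -3.
Check: L·(-6, -3) = (24, 12) = -4·(-6, -3).

-3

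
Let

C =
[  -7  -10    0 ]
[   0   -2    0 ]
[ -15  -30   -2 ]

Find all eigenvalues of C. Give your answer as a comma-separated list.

-7, -2, -2

Compute the characteristic polynomial p(r) = det(rI - C).
Cofactor expansion gives p(r) = r^3 + 11r^2 + 32r + 28.
Since p(-2) = 0, r = -2 is a root.
Factor out (r + 2): p(r) = (r + 2)·(r^2 + 9r + 14).
The quadratic factors as (r + 7)·(r + 2).
Eigenvalues: -7, -2, -2.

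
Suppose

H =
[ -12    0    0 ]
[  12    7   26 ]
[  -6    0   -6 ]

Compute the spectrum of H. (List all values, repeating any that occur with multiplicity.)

-12, -6, 7

The characteristic polynomial is p(λ) = det(λI - H).
Expanding along the first row, p(λ) = λ^3 + 11λ^2 - 54λ - 504.
Try λ = 7: p(7) = 0, so 7 is a root.
Dividing by (λ - 7) leaves λ^2 + 18λ + 72.
The quadratic factors as (λ + 12)·(λ + 6).
Eigenvalues: -12, -6, 7.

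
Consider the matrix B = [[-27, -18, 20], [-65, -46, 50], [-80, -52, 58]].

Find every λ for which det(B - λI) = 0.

-12, -2, -1

The characteristic polynomial is p(μ) = det(μI - B).
Expanding along the first row, p(μ) = μ^3 + 15μ^2 + 38μ + 24.
Try μ = -1: p(-1) = 0, so -1 is a root.
Factor out (μ + 1): p(μ) = (μ + 1)·(μ^2 + 14μ + 24).
The quadratic factors as (μ + 12)·(μ + 2).
Eigenvalues: -12, -2, -1.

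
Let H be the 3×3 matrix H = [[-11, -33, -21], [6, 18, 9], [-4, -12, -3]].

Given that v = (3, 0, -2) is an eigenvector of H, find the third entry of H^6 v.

-1458

First find the eigenvalue: Hv = (9, 0, -6) = 3·(3, 0, -2), so λ = 3.
Then H^6 v = λ^6·v = 3^6·(3, 0, -2) = 729·(3, 0, -2) = (2187, 0, -1458).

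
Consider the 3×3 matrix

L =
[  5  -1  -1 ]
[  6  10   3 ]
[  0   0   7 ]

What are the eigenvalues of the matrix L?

The characteristic polynomial is p(lambda) = det(lambda·I - L).
Expanding the 3×3 determinant: p(lambda) = lambda^3 - 22·lambda^2 + 161·lambda - 392.
Rational-root test: lambda = 7 gives p(7) = 0.
Dividing by (lambda - 7) leaves lambda^2 - 15·lambda + 56.
The quadratic factors as (lambda - 7)·(lambda - 8).
Eigenvalues: 7, 7, 8.

7, 7, 8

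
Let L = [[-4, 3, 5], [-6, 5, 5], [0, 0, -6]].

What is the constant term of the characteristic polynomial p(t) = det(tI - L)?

-12

p(0) = det(0·I − L) = det(−L) = (−1)^3·det(L).
det(L) = 12, so p(0) = -12.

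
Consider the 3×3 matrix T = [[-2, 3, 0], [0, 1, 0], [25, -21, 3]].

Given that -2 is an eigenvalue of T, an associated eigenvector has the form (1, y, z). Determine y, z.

We need (T + 2I)v = 0.
T + 2I = [[0, 3, 0], [0, 3, 0], [25, -21, 5]].
Row 1: (0)·1 + (3)·y + (0)·z = 0
Row 2: (0)·1 + (3)·y + (0)·z = 0
Row 3: (25)·1 + (-21)·y + (5)·z = 0
Solving gives y = 0, z = -5.
Check: T·(1, 0, -5) = (-2, 0, 10) = -2·(1, 0, -5).

0, -5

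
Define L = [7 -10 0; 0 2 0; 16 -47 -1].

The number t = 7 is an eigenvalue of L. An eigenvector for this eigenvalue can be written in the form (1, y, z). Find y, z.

0, 2

We need (L - 7I)v = 0.
L - 7I = [[0, -10, 0], [0, -5, 0], [16, -47, -8]].
Row 1: (0)·1 + (-10)·y + (0)·z = 0
Row 2: (0)·1 + (-5)·y + (0)·z = 0
Row 3: (16)·1 + (-47)·y + (-8)·z = 0
Solving gives y = 0, z = 2.
Check: L·(1, 0, 2) = (7, 0, 14) = 7·(1, 0, 2).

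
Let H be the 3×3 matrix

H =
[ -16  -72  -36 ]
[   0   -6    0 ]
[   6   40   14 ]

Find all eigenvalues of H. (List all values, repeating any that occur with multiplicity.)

-6, -4, 2

The characteristic polynomial is p(s) = det(sI - H).
Cofactor expansion gives p(s) = s^3 + 8s^2 + 4s - 48.
Since p(2) = 0, s = 2 is a root.
Factor out (s - 2): p(s) = (s - 2)·(s^2 + 10s + 24).
The quadratic factors as (s + 6)·(s + 4).
Eigenvalues: -6, -4, 2.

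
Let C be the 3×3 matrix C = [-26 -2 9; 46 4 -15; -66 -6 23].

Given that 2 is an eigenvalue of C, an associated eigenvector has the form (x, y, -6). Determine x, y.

We need (C - 2I)v = 0.
C - 2I = [[-28, -2, 9], [46, 2, -15], [-66, -6, 21]].
Row 1: (-28)·x + (-2)·y + (9)·-6 = 0
Row 2: (46)·x + (2)·y + (-15)·-6 = 0
Row 3: (-66)·x + (-6)·y + (21)·-6 = 0
Solving gives x = -2, y = 1.
Check: C·(-2, 1, -6) = (-4, 2, -12) = 2·(-2, 1, -6).

-2, 1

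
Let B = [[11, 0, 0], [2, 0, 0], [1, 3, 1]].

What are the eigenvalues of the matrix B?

B is lower triangular, so its eigenvalues are the diagonal entries.
Diagonal: 11, 0, 1.

0, 1, 11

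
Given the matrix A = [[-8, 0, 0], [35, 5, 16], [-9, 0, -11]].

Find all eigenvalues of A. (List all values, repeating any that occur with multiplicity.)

-11, -8, 5

The characteristic polynomial is p(λ) = det(λI - A).
Expanding along the first row, p(λ) = λ^3 + 14λ^2 - 7λ - 440.
Try λ = -8: p(-8) = 0, so -8 is a root.
Factor out (λ + 8): p(λ) = (λ + 8)·(λ^2 + 6λ - 55).
The quadratic factors as (λ + 11)·(λ - 5).
Eigenvalues: -11, -8, 5.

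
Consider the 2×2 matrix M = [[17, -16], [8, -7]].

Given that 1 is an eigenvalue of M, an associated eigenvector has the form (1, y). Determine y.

1

We need (M - 1I)v = 0.
M - 1I = [[16, -16], [8, -8]].
Row 1: (16)·1 + (-16)·y = 0
Row 2: (8)·1 + (-8)·y = 0
Solving gives y = 1.
Check: M·(1, 1) = (1, 1) = 1·(1, 1).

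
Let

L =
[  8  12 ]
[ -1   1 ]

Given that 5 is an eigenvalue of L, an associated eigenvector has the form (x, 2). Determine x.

We need (L - 5I)v = 0.
L - 5I = [[3, 12], [-1, -4]].
Row 1: (3)·x + (12)·2 = 0
Row 2: (-1)·x + (-4)·2 = 0
Solving gives x = -8.
Check: L·(-8, 2) = (-40, 10) = 5·(-8, 2).

-8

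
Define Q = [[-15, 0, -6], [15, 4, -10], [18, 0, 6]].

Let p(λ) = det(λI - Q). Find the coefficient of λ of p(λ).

-18

p(λ) = λ^3 + 5λ^2 - 18λ - 72.
The coefficient of λ is -18.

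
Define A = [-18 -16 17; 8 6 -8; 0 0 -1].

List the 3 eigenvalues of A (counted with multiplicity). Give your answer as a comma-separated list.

Set up det(sI - A) = 0.
Cofactor expansion gives p(s) = s^3 + 13s^2 + 32s + 20.
Try s = -1: p(-1) = 0, so -1 is a root.
Factor out (s + 1): p(s) = (s + 1)·(s^2 + 12s + 20).
The quadratic factors as (s + 10)·(s + 2).
Eigenvalues: -10, -2, -1.

-10, -2, -1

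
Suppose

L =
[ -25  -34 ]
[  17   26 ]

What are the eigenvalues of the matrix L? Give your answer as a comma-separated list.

det(L - lambda·I) = (-25 - lambda)(26 - lambda) - (-34)·(17) = lambda^2 - lambda - 72.
This factors as (lambda + 8)·(lambda - 9) = 0.
Eigenvalues: -8, 9.

-8, 9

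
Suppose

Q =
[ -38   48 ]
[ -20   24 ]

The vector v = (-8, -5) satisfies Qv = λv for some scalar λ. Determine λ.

-8

Compute Qv: Q·(-8, -5) = (64, 40).
Since Qv = λv, compare component 1: 64 = λ·-8, so λ = -8.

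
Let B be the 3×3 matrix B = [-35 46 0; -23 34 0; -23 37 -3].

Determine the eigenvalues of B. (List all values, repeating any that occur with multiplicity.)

Compute the characteristic polynomial p(s) = det(sI - B).
Expanding along the first row, p(s) = s^3 + 4s^2 - 129s - 396.
Since p(-3) = 0, s = -3 is a root.
Dividing by (s + 3) leaves s^2 + s - 132.
The quadratic factors as (s + 12)·(s - 11).
Eigenvalues: -12, -3, 11.

-12, -3, 11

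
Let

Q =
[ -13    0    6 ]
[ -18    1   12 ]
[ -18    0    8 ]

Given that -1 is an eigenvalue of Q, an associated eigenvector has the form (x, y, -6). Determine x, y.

We need (Q + 1I)v = 0.
Q + 1I = [[-12, 0, 6], [-18, 2, 12], [-18, 0, 9]].
Row 1: (-12)·x + (0)·y + (6)·-6 = 0
Row 2: (-18)·x + (2)·y + (12)·-6 = 0
Row 3: (-18)·x + (0)·y + (9)·-6 = 0
Solving gives x = -3, y = 9.
Check: Q·(-3, 9, -6) = (3, -9, 6) = -1·(-3, 9, -6).

-3, 9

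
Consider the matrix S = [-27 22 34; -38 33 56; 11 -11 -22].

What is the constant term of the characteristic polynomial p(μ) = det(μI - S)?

0

p(0) = det(0·I − S) = det(−S) = (−1)^3·det(S).
det(S) = 0, so p(0) = 0.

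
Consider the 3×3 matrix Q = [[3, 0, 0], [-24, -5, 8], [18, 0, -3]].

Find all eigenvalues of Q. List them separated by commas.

-5, -3, 3

The characteristic polynomial is p(s) = det(sI - Q).
Cofactor expansion gives p(s) = s^3 + 5s^2 - 9s - 45.
Since p(-3) = 0, s = -3 is a root.
Dividing by (s + 3) leaves s^2 + 2s - 15.
The quadratic factors as (s + 5)·(s - 3).
Eigenvalues: -5, -3, 3.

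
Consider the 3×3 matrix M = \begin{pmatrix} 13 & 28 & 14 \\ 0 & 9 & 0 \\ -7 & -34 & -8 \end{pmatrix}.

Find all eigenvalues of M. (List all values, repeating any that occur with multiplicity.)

-1, 6, 9

The characteristic polynomial is p(t) = det(tI - M).
Cofactor expansion gives p(t) = t^3 - 14t^2 + 39t + 54.
Try t = 6: p(6) = 0, so 6 is a root.
Factor out (t - 6): p(t) = (t - 6)·(t^2 - 8t - 9).
The quadratic factors as (t + 1)·(t - 9).
Eigenvalues: -1, 6, 9.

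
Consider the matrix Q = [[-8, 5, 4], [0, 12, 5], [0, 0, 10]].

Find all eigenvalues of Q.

-8, 10, 12

Q is upper triangular, so its eigenvalues are the diagonal entries.
Diagonal: -8, 12, 10.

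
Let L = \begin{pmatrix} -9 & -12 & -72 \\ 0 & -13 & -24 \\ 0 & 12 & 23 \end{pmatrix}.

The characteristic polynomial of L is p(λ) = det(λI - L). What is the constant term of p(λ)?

p(λ) = λ^3 - λ^2 - 101λ - 99.
The constant term is -99.

-99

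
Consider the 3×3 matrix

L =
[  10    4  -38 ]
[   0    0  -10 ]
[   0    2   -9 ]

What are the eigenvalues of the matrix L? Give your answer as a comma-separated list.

Compute the characteristic polynomial p(μ) = det(μI - L).
Cofactor expansion gives p(μ) = μ^3 - μ^2 - 70μ - 200.
Since p(-5) = 0, μ = -5 is a root.
Dividing by (μ + 5) leaves μ^2 - 6μ - 40.
The quadratic factors as (μ + 4)·(μ - 10).
Eigenvalues: -5, -4, 10.

-5, -4, 10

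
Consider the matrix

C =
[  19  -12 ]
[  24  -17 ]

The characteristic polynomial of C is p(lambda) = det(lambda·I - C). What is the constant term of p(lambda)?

p(lambda) = lambda^2 - 2·lambda - 35.
The constant term is -35.

-35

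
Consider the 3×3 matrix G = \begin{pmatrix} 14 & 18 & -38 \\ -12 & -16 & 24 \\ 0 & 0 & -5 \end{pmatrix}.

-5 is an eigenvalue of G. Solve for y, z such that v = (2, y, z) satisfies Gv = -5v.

We need (G + 5I)v = 0.
G + 5I = [[19, 18, -38], [-12, -11, 24], [0, 0, 0]].
Row 1: (19)·2 + (18)·y + (-38)·z = 0
Row 2: (-12)·2 + (-11)·y + (24)·z = 0
Row 3: (0)·2 + (0)·y + (0)·z = 0
Solving gives y = 0, z = 1.
Check: G·(2, 0, 1) = (-10, 0, -5) = -5·(2, 0, 1).

0, 1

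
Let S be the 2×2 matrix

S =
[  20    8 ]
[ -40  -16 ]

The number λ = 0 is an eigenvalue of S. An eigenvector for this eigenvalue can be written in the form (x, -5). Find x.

2

We need (S)v = 0.
S = [[20, 8], [-40, -16]].
Row 1: (20)·x + (8)·-5 = 0
Row 2: (-40)·x + (-16)·-5 = 0
Solving gives x = 2.
Check: S·(2, -5) = (0, 0) = 0·(2, -5).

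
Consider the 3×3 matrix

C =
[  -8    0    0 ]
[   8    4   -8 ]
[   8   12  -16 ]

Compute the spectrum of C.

The characteristic polynomial is p(t) = det(tI - C).
Expanding along the first row, p(t) = t^3 + 20t^2 + 128t + 256.
Since p(-8) = 0, t = -8 is a root.
Dividing by (t + 8) leaves t^2 + 12t + 32.
The quadratic factors as (t + 8)·(t + 4).
Eigenvalues: -8, -8, -4.

-8, -8, -4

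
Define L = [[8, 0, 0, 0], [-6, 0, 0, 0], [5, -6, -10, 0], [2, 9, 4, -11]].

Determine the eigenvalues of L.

L is lower triangular, so its eigenvalues are the diagonal entries.
Diagonal: 8, 0, -10, -11.

-11, -10, 0, 8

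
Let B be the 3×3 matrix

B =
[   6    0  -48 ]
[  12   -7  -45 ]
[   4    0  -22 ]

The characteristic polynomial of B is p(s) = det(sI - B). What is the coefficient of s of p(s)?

172

p(s) = s^3 + 23s^2 + 172s + 420.
The coefficient of s is 172.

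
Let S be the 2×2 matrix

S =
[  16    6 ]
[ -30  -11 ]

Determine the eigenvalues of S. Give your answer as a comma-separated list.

det(S - μI) = (16 - μ)(-11 - μ) - (6)·(-30) = μ^2 - 5μ + 4.
This factors as (μ - 1)·(μ - 4) = 0.
Eigenvalues: 1, 4.

1, 4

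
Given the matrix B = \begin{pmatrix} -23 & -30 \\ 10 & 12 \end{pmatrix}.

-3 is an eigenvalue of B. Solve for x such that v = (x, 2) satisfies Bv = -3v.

We need (B + 3I)v = 0.
B + 3I = [[-20, -30], [10, 15]].
Row 1: (-20)·x + (-30)·2 = 0
Row 2: (10)·x + (15)·2 = 0
Solving gives x = -3.
Check: B·(-3, 2) = (9, -6) = -3·(-3, 2).

-3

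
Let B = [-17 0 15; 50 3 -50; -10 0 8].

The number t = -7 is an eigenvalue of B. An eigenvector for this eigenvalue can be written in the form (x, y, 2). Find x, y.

We need (B + 7I)v = 0.
B + 7I = [[-10, 0, 15], [50, 10, -50], [-10, 0, 15]].
Row 1: (-10)·x + (0)·y + (15)·2 = 0
Row 2: (50)·x + (10)·y + (-50)·2 = 0
Row 3: (-10)·x + (0)·y + (15)·2 = 0
Solving gives x = 3, y = -5.
Check: B·(3, -5, 2) = (-21, 35, -14) = -7·(3, -5, 2).

3, -5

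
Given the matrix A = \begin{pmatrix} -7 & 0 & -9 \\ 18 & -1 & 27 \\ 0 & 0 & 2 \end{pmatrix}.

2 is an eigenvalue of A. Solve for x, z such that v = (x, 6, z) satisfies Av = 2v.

We need (A - 2I)v = 0.
A - 2I = [[-9, 0, -9], [18, -3, 27], [0, 0, 0]].
Row 1: (-9)·x + (0)·6 + (-9)·z = 0
Row 2: (18)·x + (-3)·6 + (27)·z = 0
Row 3: (0)·x + (0)·6 + (0)·z = 0
Solving gives x = -2, z = 2.
Check: A·(-2, 6, 2) = (-4, 12, 4) = 2·(-2, 6, 2).

-2, 2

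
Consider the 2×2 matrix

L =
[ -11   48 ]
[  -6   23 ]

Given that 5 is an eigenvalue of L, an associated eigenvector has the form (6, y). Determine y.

We need (L - 5I)v = 0.
L - 5I = [[-16, 48], [-6, 18]].
Row 1: (-16)·6 + (48)·y = 0
Row 2: (-6)·6 + (18)·y = 0
Solving gives y = 2.
Check: L·(6, 2) = (30, 10) = 5·(6, 2).

2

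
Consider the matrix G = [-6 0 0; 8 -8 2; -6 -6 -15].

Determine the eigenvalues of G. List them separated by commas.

-12, -11, -6

Set up det(rI - G) = 0.
Expanding along the first row, p(r) = r^3 + 29r^2 + 270r + 792.
Rational-root test: r = -6 gives p(-6) = 0.
Dividing by (r + 6) leaves r^2 + 23r + 132.
The quadratic factors as (r + 12)·(r + 11).
Eigenvalues: -12, -11, -6.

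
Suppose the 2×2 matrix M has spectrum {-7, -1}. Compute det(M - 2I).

27

If M has eigenvalues -7, -1, then M - 2I has eigenvalues -9, -3.
det(M - 2I) = (-9) · (-3) = 27.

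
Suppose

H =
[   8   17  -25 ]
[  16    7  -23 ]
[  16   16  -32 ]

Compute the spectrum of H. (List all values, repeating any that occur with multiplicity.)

-9, -8, 0

The characteristic polynomial is p(lambda) = det(lambda·I - H).
Cofactor expansion gives p(lambda) = lambda^3 + 17·lambda^2 + 72·lambda.
Rational-root test: lambda = 0 gives p(0) = 0.
Dividing by lambda leaves lambda^2 + 17·lambda + 72.
The quadratic factors as (lambda + 9)·(lambda + 8).
Eigenvalues: -9, -8, 0.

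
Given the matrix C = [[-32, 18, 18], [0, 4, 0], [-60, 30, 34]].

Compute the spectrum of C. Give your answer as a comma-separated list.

Set up det(lambda·I - C) = 0.
Expanding along the first row, p(lambda) = lambda^3 - 6·lambda^2 + 32.
Since p(-2) = 0, lambda = -2 is a root.
Dividing by (lambda + 2) leaves lambda^2 - 8·lambda + 16.
The quadratic factor is (lambda - 4)^2.
Eigenvalues: -2, 4, 4.

-2, 4, 4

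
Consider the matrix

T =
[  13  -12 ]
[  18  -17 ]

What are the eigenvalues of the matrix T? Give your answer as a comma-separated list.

det(T - μI) = (13 - μ)(-17 - μ) - (-12)·(18) = μ^2 + 4μ - 5.
This factors as (μ + 5)·(μ - 1) = 0.
Eigenvalues: -5, 1.

-5, 1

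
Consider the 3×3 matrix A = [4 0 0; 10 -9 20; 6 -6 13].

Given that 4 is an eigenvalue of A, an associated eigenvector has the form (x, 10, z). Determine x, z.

We need (A - 4I)v = 0.
A - 4I = [[0, 0, 0], [10, -13, 20], [6, -6, 9]].
Row 1: (0)·x + (0)·10 + (0)·z = 0
Row 2: (10)·x + (-13)·10 + (20)·z = 0
Row 3: (6)·x + (-6)·10 + (9)·z = 0
Solving gives x = 1, z = 6.
Check: A·(1, 10, 6) = (4, 40, 24) = 4·(1, 10, 6).

1, 6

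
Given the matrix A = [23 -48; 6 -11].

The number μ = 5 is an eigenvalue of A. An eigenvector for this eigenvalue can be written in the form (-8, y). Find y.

We need (A - 5I)v = 0.
A - 5I = [[18, -48], [6, -16]].
Row 1: (18)·-8 + (-48)·y = 0
Row 2: (6)·-8 + (-16)·y = 0
Solving gives y = -3.
Check: A·(-8, -3) = (-40, -15) = 5·(-8, -3).

-3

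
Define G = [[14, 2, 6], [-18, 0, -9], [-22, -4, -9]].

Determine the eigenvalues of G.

The characteristic polynomial is p(μ) = det(μI - G).
Cofactor expansion gives p(μ) = μ^3 - 5μ^2 + 6μ.
Rational-root test: μ = 0 gives p(0) = 0.
Dividing by μ leaves μ^2 - 5μ + 6.
The quadratic factors as (μ - 2)·(μ - 3).
Eigenvalues: 0, 2, 3.

0, 2, 3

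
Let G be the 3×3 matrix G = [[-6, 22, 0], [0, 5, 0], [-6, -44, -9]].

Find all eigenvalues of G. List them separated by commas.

-9, -6, 5

Set up det(rI - G) = 0.
Expanding along the first row, p(r) = r^3 + 10r^2 - 21r - 270.
Try r = -9: p(-9) = 0, so -9 is a root.
Dividing by (r + 9) leaves r^2 + r - 30.
The quadratic factors as (r + 6)·(r - 5).
Eigenvalues: -9, -6, 5.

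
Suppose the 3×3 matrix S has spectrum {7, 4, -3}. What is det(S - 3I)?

If S has eigenvalues 7, 4, -3, then S - 3I has eigenvalues 4, 1, -6.
det(S - 3I) = (4) · (1) · (-6) = -24.

-24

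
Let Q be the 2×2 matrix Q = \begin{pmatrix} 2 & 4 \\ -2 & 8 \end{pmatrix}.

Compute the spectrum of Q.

4, 6

det(Q - rI) = (2 - r)(8 - r) - (4)·(-2) = r^2 - 10r + 24.
This factors as (r - 4)·(r - 6) = 0.
Eigenvalues: 4, 6.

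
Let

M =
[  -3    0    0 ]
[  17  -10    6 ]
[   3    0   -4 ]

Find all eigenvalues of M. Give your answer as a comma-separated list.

The characteristic polynomial is p(lambda) = det(lambda·I - M).
Cofactor expansion gives p(lambda) = lambda^3 + 17·lambda^2 + 82·lambda + 120.
Rational-root test: lambda = -3 gives p(-3) = 0.
Dividing by (lambda + 3) leaves lambda^2 + 14·lambda + 40.
The quadratic factors as (lambda + 10)·(lambda + 4).
Eigenvalues: -10, -4, -3.

-10, -4, -3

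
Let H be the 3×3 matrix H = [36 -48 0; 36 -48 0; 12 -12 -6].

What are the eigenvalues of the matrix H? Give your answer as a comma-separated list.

The characteristic polynomial is p(λ) = det(λI - H).
Cofactor expansion gives p(λ) = λ^3 + 18λ^2 + 72λ.
Since p(-6) = 0, λ = -6 is a root.
Dividing by (λ + 6) leaves λ^2 + 12λ.
The quadratic factors as (λ + 12)·λ.
Eigenvalues: -12, -6, 0.

-12, -6, 0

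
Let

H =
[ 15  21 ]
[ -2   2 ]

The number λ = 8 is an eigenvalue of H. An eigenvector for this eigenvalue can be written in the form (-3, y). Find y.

We need (H - 8I)v = 0.
H - 8I = [[7, 21], [-2, -6]].
Row 1: (7)·-3 + (21)·y = 0
Row 2: (-2)·-3 + (-6)·y = 0
Solving gives y = 1.
Check: H·(-3, 1) = (-24, 8) = 8·(-3, 1).

1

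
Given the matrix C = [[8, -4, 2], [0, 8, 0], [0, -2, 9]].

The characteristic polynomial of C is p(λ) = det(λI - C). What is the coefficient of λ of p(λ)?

208

p(λ) = λ^3 - 25λ^2 + 208λ - 576.
The coefficient of λ is 208.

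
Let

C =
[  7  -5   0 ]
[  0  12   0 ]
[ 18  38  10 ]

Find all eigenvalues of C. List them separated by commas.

7, 10, 12

Set up det(tI - C) = 0.
Expanding along the first row, p(t) = t^3 - 29t^2 + 274t - 840.
Rational-root test: t = 7 gives p(7) = 0.
Dividing by (t - 7) leaves t^2 - 22t + 120.
The quadratic factors as (t - 10)·(t - 12).
Eigenvalues: 7, 10, 12.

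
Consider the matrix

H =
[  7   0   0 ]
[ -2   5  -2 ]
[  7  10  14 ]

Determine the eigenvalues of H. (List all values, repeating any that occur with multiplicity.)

The characteristic polynomial is p(μ) = det(μI - H).
Cofactor expansion gives p(μ) = μ^3 - 26μ^2 + 223μ - 630.
Rational-root test: μ = 7 gives p(7) = 0.
Factor out (μ - 7): p(μ) = (μ - 7)·(μ^2 - 19μ + 90).
The quadratic factors as (μ - 9)·(μ - 10).
Eigenvalues: 7, 9, 10.

7, 9, 10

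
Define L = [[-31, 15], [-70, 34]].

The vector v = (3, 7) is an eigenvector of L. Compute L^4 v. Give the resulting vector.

First find the eigenvalue: Lv = (12, 28) = 4·(3, 7), so λ = 4.
Then L^4 v = λ^4·v = 4^4·(3, 7) = 256·(3, 7) = (768, 1792).

(768, 1792)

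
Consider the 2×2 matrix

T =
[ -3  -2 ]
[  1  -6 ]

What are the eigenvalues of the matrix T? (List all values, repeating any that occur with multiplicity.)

-5, -4

det(T - λI) = (-3 - λ)(-6 - λ) - (-2)·(1) = λ^2 + 9λ + 20.
This factors as (λ + 5)·(λ + 4) = 0.
Eigenvalues: -5, -4.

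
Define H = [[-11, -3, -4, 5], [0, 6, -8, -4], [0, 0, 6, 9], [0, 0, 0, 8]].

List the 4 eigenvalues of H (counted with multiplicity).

-11, 6, 6, 8

H is upper triangular, so its eigenvalues are the diagonal entries.
Diagonal: -11, 6, 6, 8.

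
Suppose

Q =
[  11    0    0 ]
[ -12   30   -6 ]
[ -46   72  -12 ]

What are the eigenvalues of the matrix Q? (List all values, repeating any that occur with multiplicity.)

Compute the characteristic polynomial p(λ) = det(λI - Q).
Expanding along the first row, p(λ) = λ^3 - 29λ^2 + 270λ - 792.
Try λ = 6: p(6) = 0, so 6 is a root.
Factor out (λ - 6): p(λ) = (λ - 6)·(λ^2 - 23λ + 132).
The quadratic factors as (λ - 11)·(λ - 12).
Eigenvalues: 6, 11, 12.

6, 11, 12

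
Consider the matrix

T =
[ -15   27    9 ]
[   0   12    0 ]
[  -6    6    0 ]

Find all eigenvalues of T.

The characteristic polynomial is p(λ) = det(λI - T).
Expanding the 3×3 determinant: p(λ) = λ^3 + 3λ^2 - 126λ - 648.
Try λ = -6: p(-6) = 0, so -6 is a root.
Factor out (λ + 6): p(λ) = (λ + 6)·(λ^2 - 3λ - 108).
The quadratic factors as (λ + 9)·(λ - 12).
Eigenvalues: -9, -6, 12.

-9, -6, 12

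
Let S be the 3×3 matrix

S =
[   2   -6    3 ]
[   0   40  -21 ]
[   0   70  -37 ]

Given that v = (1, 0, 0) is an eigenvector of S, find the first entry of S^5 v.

32

First find the eigenvalue: Sv = (2, 0, 0) = 2·(1, 0, 0), so λ = 2.
Then S^5 v = λ^5·v = 2^5·(1, 0, 0) = 32·(1, 0, 0) = (32, 0, 0).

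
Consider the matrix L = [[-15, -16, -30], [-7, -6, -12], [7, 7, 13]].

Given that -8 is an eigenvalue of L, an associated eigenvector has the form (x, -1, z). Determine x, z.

We need (L + 8I)v = 0.
L + 8I = [[-7, -16, -30], [-7, 2, -12], [7, 7, 21]].
Row 1: (-7)·x + (-16)·-1 + (-30)·z = 0
Row 2: (-7)·x + (2)·-1 + (-12)·z = 0
Row 3: (7)·x + (7)·-1 + (21)·z = 0
Solving gives x = -2, z = 1.
Check: L·(-2, -1, 1) = (16, 8, -8) = -8·(-2, -1, 1).

-2, 1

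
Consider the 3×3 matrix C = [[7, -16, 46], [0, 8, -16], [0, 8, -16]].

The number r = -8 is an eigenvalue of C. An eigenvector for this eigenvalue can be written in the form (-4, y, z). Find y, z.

We need (C + 8I)v = 0.
C + 8I = [[15, -16, 46], [0, 16, -16], [0, 8, -8]].
Row 1: (15)·-4 + (-16)·y + (46)·z = 0
Row 2: (0)·-4 + (16)·y + (-16)·z = 0
Row 3: (0)·-4 + (8)·y + (-8)·z = 0
Solving gives y = 2, z = 2.
Check: C·(-4, 2, 2) = (32, -16, -16) = -8·(-4, 2, 2).

2, 2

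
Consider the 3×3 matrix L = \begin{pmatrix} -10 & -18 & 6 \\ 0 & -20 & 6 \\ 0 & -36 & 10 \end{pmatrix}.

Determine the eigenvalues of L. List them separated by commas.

Set up det(lambda·I - L) = 0.
Cofactor expansion gives p(lambda) = lambda^3 + 20·lambda^2 + 116·lambda + 160.
Try lambda = -2: p(-2) = 0, so -2 is a root.
Dividing by (lambda + 2) leaves lambda^2 + 18·lambda + 80.
The quadratic factors as (lambda + 10)·(lambda + 8).
Eigenvalues: -10, -8, -2.

-10, -8, -2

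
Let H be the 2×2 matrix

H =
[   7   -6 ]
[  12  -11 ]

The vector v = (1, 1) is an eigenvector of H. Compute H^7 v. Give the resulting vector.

(1, 1)

First find the eigenvalue: Hv = (1, 1) = 1·(1, 1), so λ = 1.
Then H^7 v = λ^7·v = 1^7·(1, 1) = 1·(1, 1) = (1, 1).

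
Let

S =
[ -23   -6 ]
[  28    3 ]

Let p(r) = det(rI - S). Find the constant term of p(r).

99

p(r) = r^2 + 20r + 99.
The constant term is 99.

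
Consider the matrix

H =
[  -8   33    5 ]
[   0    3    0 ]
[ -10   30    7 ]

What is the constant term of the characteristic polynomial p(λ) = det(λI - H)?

p(0) = det(0·I − H) = det(−H) = (−1)^3·det(H).
det(H) = -18, so p(0) = 18.

18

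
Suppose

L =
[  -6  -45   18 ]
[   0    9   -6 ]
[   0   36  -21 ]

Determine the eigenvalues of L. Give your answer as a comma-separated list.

Compute the characteristic polynomial p(μ) = det(μI - L).
Expanding the 3×3 determinant: p(μ) = μ^3 + 18μ^2 + 99μ + 162.
Try μ = -3: p(-3) = 0, so -3 is a root.
Factor out (μ + 3): p(μ) = (μ + 3)·(μ^2 + 15μ + 54).
The quadratic factors as (μ + 9)·(μ + 6).
Eigenvalues: -9, -6, -3.

-9, -6, -3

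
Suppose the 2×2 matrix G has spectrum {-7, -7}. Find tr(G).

trace(G) is the sum of the eigenvalues: (-7) + (-7) = -14.

-14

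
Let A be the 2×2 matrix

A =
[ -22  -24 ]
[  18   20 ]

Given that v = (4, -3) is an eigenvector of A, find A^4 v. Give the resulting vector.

(1024, -768)

First find the eigenvalue: Av = (-16, 12) = -4·(4, -3), so λ = -4.
Then A^4 v = λ^4·v = (-4)^4·(4, -3) = 256·(4, -3) = (1024, -768).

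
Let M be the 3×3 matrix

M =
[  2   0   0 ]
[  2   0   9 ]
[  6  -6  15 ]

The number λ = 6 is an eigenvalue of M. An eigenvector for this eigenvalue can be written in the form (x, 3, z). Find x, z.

We need (M - 6I)v = 0.
M - 6I = [[-4, 0, 0], [2, -6, 9], [6, -6, 9]].
Row 1: (-4)·x + (0)·3 + (0)·z = 0
Row 2: (2)·x + (-6)·3 + (9)·z = 0
Row 3: (6)·x + (-6)·3 + (9)·z = 0
Solving gives x = 0, z = 2.
Check: M·(0, 3, 2) = (0, 18, 12) = 6·(0, 3, 2).

0, 2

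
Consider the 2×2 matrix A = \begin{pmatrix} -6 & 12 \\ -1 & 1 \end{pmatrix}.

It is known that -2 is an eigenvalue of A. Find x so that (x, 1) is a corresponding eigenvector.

We need (A + 2I)v = 0.
A + 2I = [[-4, 12], [-1, 3]].
Row 1: (-4)·x + (12)·1 = 0
Row 2: (-1)·x + (3)·1 = 0
Solving gives x = 3.
Check: A·(3, 1) = (-6, -2) = -2·(3, 1).

3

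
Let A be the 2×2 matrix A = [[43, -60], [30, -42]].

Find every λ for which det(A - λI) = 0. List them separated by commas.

det(A - λI) = (43 - λ)(-42 - λ) - (-60)·(30) = λ^2 - λ - 6.
This factors as (λ + 2)·(λ - 3) = 0.
Eigenvalues: -2, 3.

-2, 3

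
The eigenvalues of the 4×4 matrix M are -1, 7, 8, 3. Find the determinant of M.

-168

det(M) is the product of the eigenvalues: (-1) · (7) · (8) · (3) = -168.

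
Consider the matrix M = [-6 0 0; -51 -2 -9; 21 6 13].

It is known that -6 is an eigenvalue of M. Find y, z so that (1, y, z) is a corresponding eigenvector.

We need (M + 6I)v = 0.
M + 6I = [[0, 0, 0], [-51, 4, -9], [21, 6, 19]].
Row 1: (0)·1 + (0)·y + (0)·z = 0
Row 2: (-51)·1 + (4)·y + (-9)·z = 0
Row 3: (21)·1 + (6)·y + (19)·z = 0
Solving gives y = 6, z = -3.
Check: M·(1, 6, -3) = (-6, -36, 18) = -6·(1, 6, -3).

6, -3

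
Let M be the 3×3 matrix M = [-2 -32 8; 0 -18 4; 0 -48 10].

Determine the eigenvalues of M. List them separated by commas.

-6, -2, -2

Compute the characteristic polynomial p(r) = det(rI - M).
Expanding along the first row, p(r) = r^3 + 10r^2 + 28r + 24.
Try r = -2: p(-2) = 0, so -2 is a root.
Factor out (r + 2): p(r) = (r + 2)·(r^2 + 8r + 12).
The quadratic factors as (r + 6)·(r + 2).
Eigenvalues: -6, -2, -2.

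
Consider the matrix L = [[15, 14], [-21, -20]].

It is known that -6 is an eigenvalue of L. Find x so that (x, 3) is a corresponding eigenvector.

-2

We need (L + 6I)v = 0.
L + 6I = [[21, 14], [-21, -14]].
Row 1: (21)·x + (14)·3 = 0
Row 2: (-21)·x + (-14)·3 = 0
Solving gives x = -2.
Check: L·(-2, 3) = (12, -18) = -6·(-2, 3).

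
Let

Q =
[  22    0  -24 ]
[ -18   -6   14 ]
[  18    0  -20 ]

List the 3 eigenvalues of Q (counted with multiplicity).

-6, -2, 4

Compute the characteristic polynomial p(λ) = det(λI - Q).
Cofactor expansion gives p(λ) = λ^3 + 4λ^2 - 20λ - 48.
Rational-root test: λ = -2 gives p(-2) = 0.
Factor out (λ + 2): p(λ) = (λ + 2)·(λ^2 + 2λ - 24).
The quadratic factors as (λ + 6)·(λ - 4).
Eigenvalues: -6, -2, 4.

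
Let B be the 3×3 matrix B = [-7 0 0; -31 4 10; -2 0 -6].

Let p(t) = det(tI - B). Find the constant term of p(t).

-168

p(t) = t^3 + 9t^2 - 10t - 168.
The constant term is -168.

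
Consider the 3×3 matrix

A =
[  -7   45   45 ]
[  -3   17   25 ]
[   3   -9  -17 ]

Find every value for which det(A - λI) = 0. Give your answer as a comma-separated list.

The characteristic polynomial is p(s) = det(sI - A).
Expanding the 3×3 determinant: p(s) = s^3 + 7s^2 - 64s - 448.
Since p(-7) = 0, s = -7 is a root.
Factor out (s + 7): p(s) = (s + 7)·(s^2 - 64).
The quadratic factors as (s + 8)·(s - 8).
Eigenvalues: -8, -7, 8.

-8, -7, 8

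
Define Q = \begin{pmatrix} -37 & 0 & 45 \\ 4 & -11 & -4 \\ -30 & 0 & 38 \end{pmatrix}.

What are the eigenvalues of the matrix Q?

-11, -7, 8

Set up det(sI - Q) = 0.
Expanding along the first row, p(s) = s^3 + 10s^2 - 67s - 616.
Rational-root test: s = -7 gives p(-7) = 0.
Factor out (s + 7): p(s) = (s + 7)·(s^2 + 3s - 88).
The quadratic factors as (s + 11)·(s - 8).
Eigenvalues: -11, -7, 8.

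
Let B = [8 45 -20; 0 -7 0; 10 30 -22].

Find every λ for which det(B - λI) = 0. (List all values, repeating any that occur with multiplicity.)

-12, -7, -2

Set up det(μI - B) = 0.
Cofactor expansion gives p(μ) = μ^3 + 21μ^2 + 122μ + 168.
Since p(-2) = 0, μ = -2 is a root.
Factor out (μ + 2): p(μ) = (μ + 2)·(μ^2 + 19μ + 84).
The quadratic factors as (μ + 12)·(μ + 7).
Eigenvalues: -12, -7, -2.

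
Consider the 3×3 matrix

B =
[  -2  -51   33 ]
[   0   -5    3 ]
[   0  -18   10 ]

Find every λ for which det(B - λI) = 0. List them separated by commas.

Set up det(sI - B) = 0.
Expanding the 3×3 determinant: p(s) = s^3 - 3s^2 - 6s + 8.
Rational-root test: s = 1 gives p(1) = 0.
Factor out (s - 1): p(s) = (s - 1)·(s^2 - 2s - 8).
The quadratic factors as (s + 2)·(s - 4).
Eigenvalues: -2, 1, 4.

-2, 1, 4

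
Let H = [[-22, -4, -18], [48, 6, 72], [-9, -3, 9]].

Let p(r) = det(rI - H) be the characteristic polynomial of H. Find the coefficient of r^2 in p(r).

7

The coefficient of r^2 of det(rI - H) is −trace(H).
trace(H) = (-22) + (6) + (9) = -7, so the coefficient is 7.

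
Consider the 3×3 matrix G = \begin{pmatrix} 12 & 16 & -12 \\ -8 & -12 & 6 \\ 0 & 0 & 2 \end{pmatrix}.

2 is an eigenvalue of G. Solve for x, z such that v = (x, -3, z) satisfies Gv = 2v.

6, 1

We need (G - 2I)v = 0.
G - 2I = [[10, 16, -12], [-8, -14, 6], [0, 0, 0]].
Row 1: (10)·x + (16)·-3 + (-12)·z = 0
Row 2: (-8)·x + (-14)·-3 + (6)·z = 0
Row 3: (0)·x + (0)·-3 + (0)·z = 0
Solving gives x = 6, z = 1.
Check: G·(6, -3, 1) = (12, -6, 2) = 2·(6, -3, 1).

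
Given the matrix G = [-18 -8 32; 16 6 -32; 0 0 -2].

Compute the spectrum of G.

Compute the characteristic polynomial p(μ) = det(μI - G).
Cofactor expansion gives p(μ) = μ^3 + 14μ^2 + 44μ + 40.
Rational-root test: μ = -10 gives p(-10) = 0.
Factor out (μ + 10): p(μ) = (μ + 10)·(μ^2 + 4μ + 4).
The quadratic factor is (μ + 2)^2.
Eigenvalues: -10, -2, -2.

-10, -2, -2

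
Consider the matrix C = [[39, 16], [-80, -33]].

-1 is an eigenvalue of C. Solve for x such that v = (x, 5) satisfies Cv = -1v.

-2

We need (C + 1I)v = 0.
C + 1I = [[40, 16], [-80, -32]].
Row 1: (40)·x + (16)·5 = 0
Row 2: (-80)·x + (-32)·5 = 0
Solving gives x = -2.
Check: C·(-2, 5) = (2, -5) = -1·(-2, 5).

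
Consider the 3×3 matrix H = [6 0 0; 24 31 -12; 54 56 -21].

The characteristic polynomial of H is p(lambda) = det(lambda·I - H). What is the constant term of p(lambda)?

p(lambda) = lambda^3 - 16·lambda^2 + 81·lambda - 126.
The constant term is -126.

-126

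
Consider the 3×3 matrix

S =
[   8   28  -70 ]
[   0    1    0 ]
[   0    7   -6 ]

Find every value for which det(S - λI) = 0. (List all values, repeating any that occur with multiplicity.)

The characteristic polynomial is p(s) = det(sI - S).
Expanding along the first row, p(s) = s^3 - 3s^2 - 46s + 48.
Rational-root test: s = 8 gives p(8) = 0.
Dividing by (s - 8) leaves s^2 + 5s - 6.
The quadratic factors as (s + 6)·(s - 1).
Eigenvalues: -6, 1, 8.

-6, 1, 8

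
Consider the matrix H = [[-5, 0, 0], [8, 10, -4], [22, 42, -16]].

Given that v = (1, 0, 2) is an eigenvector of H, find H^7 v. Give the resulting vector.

(-78125, 0, -156250)

First find the eigenvalue: Hv = (-5, 0, -10) = -5·(1, 0, 2), so λ = -5.
Then H^7 v = λ^7·v = (-5)^7·(1, 0, 2) = -78125·(1, 0, 2) = (-78125, 0, -156250).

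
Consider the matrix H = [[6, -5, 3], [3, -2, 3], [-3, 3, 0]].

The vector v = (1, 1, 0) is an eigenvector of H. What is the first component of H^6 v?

First find the eigenvalue: Hv = (1, 1, 0) = 1·(1, 1, 0), so λ = 1.
Then H^6 v = λ^6·v = 1^6·(1, 1, 0) = 1·(1, 1, 0) = (1, 1, 0).

1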